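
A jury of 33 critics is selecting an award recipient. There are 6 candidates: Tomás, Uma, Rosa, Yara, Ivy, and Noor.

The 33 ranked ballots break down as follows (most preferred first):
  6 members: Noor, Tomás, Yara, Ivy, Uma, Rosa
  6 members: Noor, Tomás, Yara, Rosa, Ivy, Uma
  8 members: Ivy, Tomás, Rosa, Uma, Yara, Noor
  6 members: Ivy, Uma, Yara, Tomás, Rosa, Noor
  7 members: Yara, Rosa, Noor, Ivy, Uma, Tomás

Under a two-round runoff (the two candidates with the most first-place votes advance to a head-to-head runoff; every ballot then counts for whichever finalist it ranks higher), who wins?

Round 1 first-place votes: Tomás 0, Uma 0, Rosa 0, Yara 7, Ivy 14, Noor 12. Ivy and Noor advance.
Runoff: Ivy is ranked above Noor on 14 ballots, Noor above Ivy on 19.

Noor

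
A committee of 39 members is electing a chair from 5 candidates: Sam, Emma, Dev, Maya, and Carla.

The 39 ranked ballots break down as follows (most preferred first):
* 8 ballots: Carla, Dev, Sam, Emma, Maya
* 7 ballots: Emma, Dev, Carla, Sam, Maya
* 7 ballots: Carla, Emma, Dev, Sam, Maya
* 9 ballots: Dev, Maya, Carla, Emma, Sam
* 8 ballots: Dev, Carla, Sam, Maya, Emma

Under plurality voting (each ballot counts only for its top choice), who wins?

Dev

First-place votes: Sam 0, Emma 7, Dev 17, Maya 0, Carla 15.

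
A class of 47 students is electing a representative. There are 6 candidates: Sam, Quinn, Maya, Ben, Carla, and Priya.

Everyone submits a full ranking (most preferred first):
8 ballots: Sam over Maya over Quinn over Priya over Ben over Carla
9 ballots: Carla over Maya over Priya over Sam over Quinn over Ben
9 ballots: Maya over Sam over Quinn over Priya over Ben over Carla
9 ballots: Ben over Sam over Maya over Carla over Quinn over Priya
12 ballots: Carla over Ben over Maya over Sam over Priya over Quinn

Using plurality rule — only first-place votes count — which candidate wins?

First-place votes: Sam 8, Quinn 0, Maya 9, Ben 9, Carla 21, Priya 0.

Carla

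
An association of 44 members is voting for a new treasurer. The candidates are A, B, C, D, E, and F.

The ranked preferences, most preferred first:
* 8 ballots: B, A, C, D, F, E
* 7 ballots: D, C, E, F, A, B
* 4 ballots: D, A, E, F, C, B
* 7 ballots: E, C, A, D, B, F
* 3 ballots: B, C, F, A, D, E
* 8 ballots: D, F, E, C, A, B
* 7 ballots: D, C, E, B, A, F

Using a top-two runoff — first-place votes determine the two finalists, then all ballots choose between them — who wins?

Round 1 first-place votes: A 0, B 11, C 0, D 26, E 7, F 0. D and B advance.
Runoff: D is ranked above B on 33 ballots, B above D on 11.

D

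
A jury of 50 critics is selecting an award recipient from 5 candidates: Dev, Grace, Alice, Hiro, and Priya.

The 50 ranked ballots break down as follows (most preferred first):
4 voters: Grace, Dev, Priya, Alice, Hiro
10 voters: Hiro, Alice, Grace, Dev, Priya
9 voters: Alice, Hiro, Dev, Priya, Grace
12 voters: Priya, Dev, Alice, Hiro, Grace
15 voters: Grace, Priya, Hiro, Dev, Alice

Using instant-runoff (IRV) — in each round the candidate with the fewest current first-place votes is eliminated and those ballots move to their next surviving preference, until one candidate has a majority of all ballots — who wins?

Hiro

Round 1: Dev 0, Grace 19, Alice 9, Hiro 10, Priya 12. Dev eliminated.
Round 2: Grace 19, Alice 9, Hiro 10, Priya 12. Alice eliminated.
Round 3: Grace 19, Hiro 19, Priya 12. Priya eliminated.
Round 4: Grace 19, Hiro 31. Hiro has a majority (≥26).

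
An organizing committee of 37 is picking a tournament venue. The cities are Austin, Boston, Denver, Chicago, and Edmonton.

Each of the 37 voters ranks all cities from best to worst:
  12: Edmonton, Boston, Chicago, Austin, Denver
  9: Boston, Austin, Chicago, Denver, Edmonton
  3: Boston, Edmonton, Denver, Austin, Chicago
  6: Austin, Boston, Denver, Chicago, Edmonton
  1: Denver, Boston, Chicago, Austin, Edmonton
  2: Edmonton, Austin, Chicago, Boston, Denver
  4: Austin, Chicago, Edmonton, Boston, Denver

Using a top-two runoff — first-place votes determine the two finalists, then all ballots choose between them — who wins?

Boston

Round 1 first-place votes: Austin 10, Boston 12, Denver 1, Chicago 0, Edmonton 14. Edmonton and Boston advance.
Runoff: Edmonton is ranked above Boston on 18 ballots, Boston above Edmonton on 19.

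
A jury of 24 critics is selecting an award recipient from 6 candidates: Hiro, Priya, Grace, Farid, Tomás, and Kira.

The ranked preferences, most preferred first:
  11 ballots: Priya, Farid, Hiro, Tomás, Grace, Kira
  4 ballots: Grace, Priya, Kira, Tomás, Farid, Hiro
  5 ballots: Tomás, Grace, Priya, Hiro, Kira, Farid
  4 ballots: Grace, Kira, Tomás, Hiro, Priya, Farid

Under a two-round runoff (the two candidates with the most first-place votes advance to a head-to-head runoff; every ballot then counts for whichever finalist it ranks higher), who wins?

Grace

Round 1 first-place votes: Hiro 0, Priya 11, Grace 8, Farid 0, Tomás 5, Kira 0. Priya and Grace advance.
Runoff: Priya is ranked above Grace on 11 ballots, Grace above Priya on 13.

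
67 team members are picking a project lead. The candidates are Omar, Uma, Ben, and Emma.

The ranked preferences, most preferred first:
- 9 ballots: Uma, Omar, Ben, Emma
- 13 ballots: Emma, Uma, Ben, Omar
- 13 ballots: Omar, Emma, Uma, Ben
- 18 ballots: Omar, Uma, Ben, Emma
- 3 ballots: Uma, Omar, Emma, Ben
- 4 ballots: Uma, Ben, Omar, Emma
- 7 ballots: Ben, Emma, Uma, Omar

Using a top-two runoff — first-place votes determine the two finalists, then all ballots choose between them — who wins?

Round 1 first-place votes: Omar 31, Uma 16, Ben 7, Emma 13. Omar and Uma advance.
Runoff: Omar is ranked above Uma on 31 ballots, Uma above Omar on 36.

Uma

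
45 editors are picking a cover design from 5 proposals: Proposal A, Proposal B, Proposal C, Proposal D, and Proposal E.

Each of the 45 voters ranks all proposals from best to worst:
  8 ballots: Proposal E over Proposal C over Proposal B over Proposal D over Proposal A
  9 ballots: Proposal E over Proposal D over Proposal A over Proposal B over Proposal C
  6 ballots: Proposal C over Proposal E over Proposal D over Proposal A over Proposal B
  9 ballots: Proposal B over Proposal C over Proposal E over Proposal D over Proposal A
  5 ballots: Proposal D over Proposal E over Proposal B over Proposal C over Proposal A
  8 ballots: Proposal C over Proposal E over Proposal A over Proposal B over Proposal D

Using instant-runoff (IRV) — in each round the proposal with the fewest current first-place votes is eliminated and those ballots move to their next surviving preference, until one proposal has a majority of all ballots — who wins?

Round 1: Proposal A 0, Proposal B 9, Proposal C 14, Proposal D 5, Proposal E 17. Proposal A eliminated.
Round 2: Proposal B 9, Proposal C 14, Proposal D 5, Proposal E 17. Proposal D eliminated.
Round 3: Proposal B 9, Proposal C 14, Proposal E 22. Proposal B eliminated.
Round 4: Proposal C 23, Proposal E 22. Proposal C has a majority (≥23).

Proposal C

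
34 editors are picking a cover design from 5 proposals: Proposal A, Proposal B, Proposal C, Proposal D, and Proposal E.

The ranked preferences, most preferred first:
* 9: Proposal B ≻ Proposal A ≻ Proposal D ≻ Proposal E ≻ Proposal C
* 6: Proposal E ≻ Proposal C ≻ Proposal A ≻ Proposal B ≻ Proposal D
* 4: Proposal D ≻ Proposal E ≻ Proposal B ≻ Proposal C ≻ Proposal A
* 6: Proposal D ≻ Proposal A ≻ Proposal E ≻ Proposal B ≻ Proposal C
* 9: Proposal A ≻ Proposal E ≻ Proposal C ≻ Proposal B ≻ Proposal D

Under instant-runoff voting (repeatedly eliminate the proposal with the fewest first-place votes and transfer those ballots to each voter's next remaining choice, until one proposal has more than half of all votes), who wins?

Round 1: Proposal A 9, Proposal B 9, Proposal C 0, Proposal D 10, Proposal E 6. Proposal C eliminated.
Round 2: Proposal A 9, Proposal B 9, Proposal D 10, Proposal E 6. Proposal E eliminated.
Round 3: Proposal A 15, Proposal B 9, Proposal D 10. Proposal B eliminated.
Round 4: Proposal A 24, Proposal D 10. Proposal A has a majority (≥18).

Proposal A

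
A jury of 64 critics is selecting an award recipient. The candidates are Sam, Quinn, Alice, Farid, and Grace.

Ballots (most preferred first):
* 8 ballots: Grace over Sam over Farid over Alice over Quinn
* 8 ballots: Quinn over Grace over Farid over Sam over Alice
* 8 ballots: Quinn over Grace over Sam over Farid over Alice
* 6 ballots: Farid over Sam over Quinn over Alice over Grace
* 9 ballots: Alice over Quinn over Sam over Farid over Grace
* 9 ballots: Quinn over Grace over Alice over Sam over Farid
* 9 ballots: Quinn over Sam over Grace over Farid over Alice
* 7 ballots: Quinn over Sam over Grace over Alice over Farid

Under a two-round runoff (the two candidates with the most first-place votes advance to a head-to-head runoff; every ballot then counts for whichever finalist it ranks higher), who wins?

Round 1 first-place votes: Sam 0, Quinn 41, Alice 9, Farid 6, Grace 8. Quinn and Alice advance.
Runoff: Quinn is ranked above Alice on 47 ballots, Alice above Quinn on 17.

Quinn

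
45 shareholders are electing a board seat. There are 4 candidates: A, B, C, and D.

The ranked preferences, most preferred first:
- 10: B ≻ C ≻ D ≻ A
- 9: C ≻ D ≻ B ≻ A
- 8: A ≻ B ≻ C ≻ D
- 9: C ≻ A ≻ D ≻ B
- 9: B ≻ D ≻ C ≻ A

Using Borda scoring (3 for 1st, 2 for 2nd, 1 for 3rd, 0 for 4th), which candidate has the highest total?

C

A: 10×0 + 9×0 + 8×3 + 9×2 + 9×0 = 42
B: 10×3 + 9×1 + 8×2 + 9×0 + 9×3 = 82
C: 10×2 + 9×3 + 8×1 + 9×3 + 9×1 = 91
D: 10×1 + 9×2 + 8×0 + 9×1 + 9×2 = 55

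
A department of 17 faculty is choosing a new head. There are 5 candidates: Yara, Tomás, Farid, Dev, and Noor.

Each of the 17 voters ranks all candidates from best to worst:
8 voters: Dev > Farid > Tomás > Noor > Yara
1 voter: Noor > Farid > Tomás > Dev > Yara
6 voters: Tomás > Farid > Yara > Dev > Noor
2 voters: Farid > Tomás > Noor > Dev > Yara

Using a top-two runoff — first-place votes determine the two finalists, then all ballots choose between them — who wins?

Tomás

Round 1 first-place votes: Yara 0, Tomás 6, Farid 2, Dev 8, Noor 1. Dev and Tomás advance.
Runoff: Dev is ranked above Tomás on 8 ballots, Tomás above Dev on 9.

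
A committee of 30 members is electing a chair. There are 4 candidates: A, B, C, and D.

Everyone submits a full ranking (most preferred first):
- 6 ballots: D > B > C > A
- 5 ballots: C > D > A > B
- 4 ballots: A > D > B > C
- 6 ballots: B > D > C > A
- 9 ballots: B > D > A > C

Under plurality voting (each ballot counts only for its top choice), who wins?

First-place votes: A 4, B 15, C 5, D 6.

B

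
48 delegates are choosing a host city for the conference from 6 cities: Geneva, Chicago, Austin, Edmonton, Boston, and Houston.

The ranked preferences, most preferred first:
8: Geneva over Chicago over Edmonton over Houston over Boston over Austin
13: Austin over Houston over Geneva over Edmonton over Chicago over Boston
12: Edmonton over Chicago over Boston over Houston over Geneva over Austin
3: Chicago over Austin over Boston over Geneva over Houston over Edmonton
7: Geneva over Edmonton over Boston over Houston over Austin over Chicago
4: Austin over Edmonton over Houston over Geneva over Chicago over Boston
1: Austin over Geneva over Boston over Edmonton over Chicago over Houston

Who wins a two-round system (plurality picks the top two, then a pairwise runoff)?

Geneva

Round 1 first-place votes: Geneva 15, Chicago 3, Austin 18, Edmonton 12, Boston 0, Houston 0. Austin and Geneva advance.
Runoff: Austin is ranked above Geneva on 21 ballots, Geneva above Austin on 27.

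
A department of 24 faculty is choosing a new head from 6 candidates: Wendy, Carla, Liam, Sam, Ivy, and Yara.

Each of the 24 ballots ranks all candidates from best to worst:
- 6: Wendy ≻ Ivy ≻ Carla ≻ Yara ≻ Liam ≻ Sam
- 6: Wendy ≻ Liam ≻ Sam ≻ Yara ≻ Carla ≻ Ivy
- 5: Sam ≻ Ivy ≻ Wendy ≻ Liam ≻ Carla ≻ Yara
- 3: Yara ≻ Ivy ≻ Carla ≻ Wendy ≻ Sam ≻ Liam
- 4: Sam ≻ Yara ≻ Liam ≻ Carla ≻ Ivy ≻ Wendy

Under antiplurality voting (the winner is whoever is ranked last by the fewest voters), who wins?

Last-place votes: Wendy 4, Carla 0, Liam 3, Sam 6, Ivy 6, Yara 5.

Carla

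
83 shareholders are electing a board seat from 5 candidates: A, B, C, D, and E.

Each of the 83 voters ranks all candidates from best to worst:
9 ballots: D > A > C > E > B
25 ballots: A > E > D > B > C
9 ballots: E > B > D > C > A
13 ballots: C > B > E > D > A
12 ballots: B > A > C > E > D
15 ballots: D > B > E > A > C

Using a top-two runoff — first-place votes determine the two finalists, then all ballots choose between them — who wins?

Round 1 first-place votes: A 25, B 12, C 13, D 24, E 9. A and D advance.
Runoff: A is ranked above D on 37 ballots, D above A on 46.

D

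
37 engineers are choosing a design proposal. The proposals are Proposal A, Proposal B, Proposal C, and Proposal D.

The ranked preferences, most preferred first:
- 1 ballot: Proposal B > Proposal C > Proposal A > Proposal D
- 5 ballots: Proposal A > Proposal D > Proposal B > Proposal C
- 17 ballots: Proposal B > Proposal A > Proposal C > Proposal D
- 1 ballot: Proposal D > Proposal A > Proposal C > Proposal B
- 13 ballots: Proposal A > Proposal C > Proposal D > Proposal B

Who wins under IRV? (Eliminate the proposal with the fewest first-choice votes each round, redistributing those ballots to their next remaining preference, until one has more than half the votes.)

Proposal A

Round 1: Proposal A 18, Proposal B 18, Proposal C 0, Proposal D 1. Proposal C eliminated.
Round 2: Proposal A 18, Proposal B 18, Proposal D 1. Proposal D eliminated.
Round 3: Proposal A 19, Proposal B 18. Proposal A has a majority (≥19).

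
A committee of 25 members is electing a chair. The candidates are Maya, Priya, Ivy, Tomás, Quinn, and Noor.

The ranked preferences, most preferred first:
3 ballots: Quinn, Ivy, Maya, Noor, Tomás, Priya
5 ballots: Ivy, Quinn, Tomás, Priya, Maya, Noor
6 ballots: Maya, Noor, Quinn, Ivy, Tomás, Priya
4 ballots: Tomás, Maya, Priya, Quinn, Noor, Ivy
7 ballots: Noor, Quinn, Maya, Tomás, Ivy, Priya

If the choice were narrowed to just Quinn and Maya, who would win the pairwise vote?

Quinn is ranked above Maya on 15 ballots; Maya above Quinn on 10.

Quinn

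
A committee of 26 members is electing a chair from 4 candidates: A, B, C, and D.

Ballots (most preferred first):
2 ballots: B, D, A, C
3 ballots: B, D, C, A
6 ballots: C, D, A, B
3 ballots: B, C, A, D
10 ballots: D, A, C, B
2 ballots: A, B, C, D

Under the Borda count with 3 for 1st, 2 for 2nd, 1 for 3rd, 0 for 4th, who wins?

A: 2×1 + 3×0 + 6×1 + 3×1 + 10×2 + 2×3 = 37
B: 2×3 + 3×3 + 6×0 + 3×3 + 10×0 + 2×2 = 28
C: 2×0 + 3×1 + 6×3 + 3×2 + 10×1 + 2×1 = 39
D: 2×2 + 3×2 + 6×2 + 3×0 + 10×3 + 2×0 = 52

D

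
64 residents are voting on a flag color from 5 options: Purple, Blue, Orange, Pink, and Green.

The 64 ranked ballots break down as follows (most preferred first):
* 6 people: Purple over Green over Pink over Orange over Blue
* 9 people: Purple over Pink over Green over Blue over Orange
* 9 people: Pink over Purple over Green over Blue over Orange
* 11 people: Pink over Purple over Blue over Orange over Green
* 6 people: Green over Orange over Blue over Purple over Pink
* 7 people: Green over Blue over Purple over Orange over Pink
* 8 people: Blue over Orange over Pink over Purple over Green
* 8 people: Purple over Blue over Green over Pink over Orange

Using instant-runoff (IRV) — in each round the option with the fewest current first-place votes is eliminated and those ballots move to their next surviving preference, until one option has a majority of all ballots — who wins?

Purple

Round 1: Purple 23, Blue 8, Orange 0, Pink 20, Green 13. Orange eliminated.
Round 2: Purple 23, Blue 8, Pink 20, Green 13. Blue eliminated.
Round 3: Purple 23, Pink 28, Green 13. Green eliminated.
Round 4: Purple 36, Pink 28. Purple has a majority (≥33).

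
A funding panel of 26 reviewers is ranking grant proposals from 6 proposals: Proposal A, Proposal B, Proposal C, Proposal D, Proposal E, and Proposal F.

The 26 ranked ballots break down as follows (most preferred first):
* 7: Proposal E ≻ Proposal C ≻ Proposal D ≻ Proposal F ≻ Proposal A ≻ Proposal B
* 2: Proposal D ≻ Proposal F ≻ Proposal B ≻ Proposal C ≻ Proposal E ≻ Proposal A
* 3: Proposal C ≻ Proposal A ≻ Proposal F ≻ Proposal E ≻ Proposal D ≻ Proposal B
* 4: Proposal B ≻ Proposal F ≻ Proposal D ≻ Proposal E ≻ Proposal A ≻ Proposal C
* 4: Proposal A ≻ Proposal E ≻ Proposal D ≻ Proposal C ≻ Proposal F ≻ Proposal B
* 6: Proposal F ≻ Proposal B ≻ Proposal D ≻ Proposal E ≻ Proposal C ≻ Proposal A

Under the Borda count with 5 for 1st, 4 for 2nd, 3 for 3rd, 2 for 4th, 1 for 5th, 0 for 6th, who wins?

Proposal A: 7×1 + 2×0 + 3×4 + 4×1 + 4×5 + 6×0 = 43
Proposal B: 7×0 + 2×3 + 3×0 + 4×5 + 4×0 + 6×4 = 50
Proposal C: 7×4 + 2×2 + 3×5 + 4×0 + 4×2 + 6×1 = 61
Proposal D: 7×3 + 2×5 + 3×1 + 4×3 + 4×3 + 6×3 = 76
Proposal E: 7×5 + 2×1 + 3×2 + 4×2 + 4×4 + 6×2 = 79
Proposal F: 7×2 + 2×4 + 3×3 + 4×4 + 4×1 + 6×5 = 81

Proposal F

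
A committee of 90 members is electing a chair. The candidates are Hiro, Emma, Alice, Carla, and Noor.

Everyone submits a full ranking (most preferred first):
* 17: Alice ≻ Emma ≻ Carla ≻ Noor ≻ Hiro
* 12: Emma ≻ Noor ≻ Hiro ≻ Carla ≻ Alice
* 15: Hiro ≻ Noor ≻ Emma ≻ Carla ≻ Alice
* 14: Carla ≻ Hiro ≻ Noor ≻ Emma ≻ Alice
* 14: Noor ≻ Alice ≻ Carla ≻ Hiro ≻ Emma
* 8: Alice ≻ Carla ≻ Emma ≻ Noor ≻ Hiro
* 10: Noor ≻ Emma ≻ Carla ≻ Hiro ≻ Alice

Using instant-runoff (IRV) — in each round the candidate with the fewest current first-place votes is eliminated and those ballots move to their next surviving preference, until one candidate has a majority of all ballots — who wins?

Noor

Round 1: Hiro 15, Emma 12, Alice 25, Carla 14, Noor 24. Emma eliminated.
Round 2: Hiro 15, Alice 25, Carla 14, Noor 36. Carla eliminated.
Round 3: Hiro 29, Alice 25, Noor 36. Alice eliminated.
Round 4: Hiro 29, Noor 61. Noor has a majority (≥46).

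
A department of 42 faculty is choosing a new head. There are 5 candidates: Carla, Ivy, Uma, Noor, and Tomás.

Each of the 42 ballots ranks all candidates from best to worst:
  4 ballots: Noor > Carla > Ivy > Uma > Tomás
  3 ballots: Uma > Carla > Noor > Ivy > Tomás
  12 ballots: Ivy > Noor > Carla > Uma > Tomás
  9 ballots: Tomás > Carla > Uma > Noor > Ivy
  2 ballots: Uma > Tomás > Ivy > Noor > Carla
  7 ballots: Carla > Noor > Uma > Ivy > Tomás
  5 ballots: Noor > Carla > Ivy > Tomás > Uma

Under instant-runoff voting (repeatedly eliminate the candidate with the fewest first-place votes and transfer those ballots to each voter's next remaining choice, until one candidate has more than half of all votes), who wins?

Round 1: Carla 7, Ivy 12, Uma 5, Noor 9, Tomás 9. Uma eliminated.
Round 2: Carla 10, Ivy 12, Noor 9, Tomás 11. Noor eliminated.
Round 3: Carla 19, Ivy 12, Tomás 11. Tomás eliminated.
Round 4: Carla 28, Ivy 14. Carla has a majority (≥22).

Carla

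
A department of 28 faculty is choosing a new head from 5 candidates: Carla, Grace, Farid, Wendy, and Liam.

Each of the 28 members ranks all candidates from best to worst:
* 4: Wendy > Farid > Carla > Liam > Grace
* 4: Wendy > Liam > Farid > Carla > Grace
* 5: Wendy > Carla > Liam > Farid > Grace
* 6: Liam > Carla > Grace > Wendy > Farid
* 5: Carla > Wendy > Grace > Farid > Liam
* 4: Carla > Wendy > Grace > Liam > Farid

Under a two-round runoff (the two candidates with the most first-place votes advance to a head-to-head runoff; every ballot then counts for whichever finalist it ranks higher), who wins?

Carla

Round 1 first-place votes: Carla 9, Grace 0, Farid 0, Wendy 13, Liam 6. Wendy and Carla advance.
Runoff: Wendy is ranked above Carla on 13 ballots, Carla above Wendy on 15.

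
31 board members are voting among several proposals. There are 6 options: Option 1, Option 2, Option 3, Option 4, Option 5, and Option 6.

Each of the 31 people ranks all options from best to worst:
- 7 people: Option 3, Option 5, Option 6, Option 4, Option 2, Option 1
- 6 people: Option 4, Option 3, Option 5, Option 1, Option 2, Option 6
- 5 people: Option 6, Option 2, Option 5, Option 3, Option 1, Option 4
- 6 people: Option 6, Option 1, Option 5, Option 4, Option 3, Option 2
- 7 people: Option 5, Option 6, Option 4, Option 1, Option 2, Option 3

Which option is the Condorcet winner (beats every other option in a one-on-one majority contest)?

Option 5

Option 5 vs Option 1: 25–6
Option 5 vs Option 2: 26–5
Option 5 vs Option 3: 18–13
Option 5 vs Option 4: 25–6
Option 5 vs Option 6: 20–11
Option 5 beats every other option.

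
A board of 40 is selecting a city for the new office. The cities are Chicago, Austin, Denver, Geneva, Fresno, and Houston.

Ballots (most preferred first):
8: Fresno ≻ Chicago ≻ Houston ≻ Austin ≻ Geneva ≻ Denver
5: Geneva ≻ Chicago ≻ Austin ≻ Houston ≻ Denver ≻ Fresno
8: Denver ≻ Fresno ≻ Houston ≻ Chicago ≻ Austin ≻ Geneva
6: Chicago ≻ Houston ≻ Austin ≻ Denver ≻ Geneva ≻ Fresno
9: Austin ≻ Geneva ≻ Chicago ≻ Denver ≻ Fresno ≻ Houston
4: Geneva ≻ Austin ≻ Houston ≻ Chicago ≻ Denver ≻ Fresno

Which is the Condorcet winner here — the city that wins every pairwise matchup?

Chicago vs Austin: 27–13
Chicago vs Denver: 32–8
Chicago vs Geneva: 22–18
Chicago vs Fresno: 24–16
Chicago vs Houston: 28–12
Chicago beats every other city.

Chicago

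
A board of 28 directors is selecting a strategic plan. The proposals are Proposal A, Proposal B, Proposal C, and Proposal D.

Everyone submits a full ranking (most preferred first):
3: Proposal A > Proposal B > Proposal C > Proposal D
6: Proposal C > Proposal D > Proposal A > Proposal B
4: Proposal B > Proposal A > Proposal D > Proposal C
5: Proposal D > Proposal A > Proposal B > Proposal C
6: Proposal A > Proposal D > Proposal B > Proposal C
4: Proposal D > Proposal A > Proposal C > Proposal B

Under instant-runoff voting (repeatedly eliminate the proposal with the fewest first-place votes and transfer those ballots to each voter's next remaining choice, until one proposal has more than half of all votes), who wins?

Round 1: Proposal A 9, Proposal B 4, Proposal C 6, Proposal D 9. Proposal B eliminated.
Round 2: Proposal A 13, Proposal C 6, Proposal D 9. Proposal C eliminated.
Round 3: Proposal A 13, Proposal D 15. Proposal D has a majority (≥15).

Proposal D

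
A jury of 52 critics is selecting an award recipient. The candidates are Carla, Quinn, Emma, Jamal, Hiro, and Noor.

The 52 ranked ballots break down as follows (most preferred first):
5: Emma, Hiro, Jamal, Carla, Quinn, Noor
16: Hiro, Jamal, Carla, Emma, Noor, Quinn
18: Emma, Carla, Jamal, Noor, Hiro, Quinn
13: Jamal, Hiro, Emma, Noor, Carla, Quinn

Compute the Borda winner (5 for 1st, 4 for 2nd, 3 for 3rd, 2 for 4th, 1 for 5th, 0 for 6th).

Jamal

Carla: 5×2 + 16×3 + 18×4 + 13×1 = 143
Quinn: 5×1 + 16×0 + 18×0 + 13×0 = 5
Emma: 5×5 + 16×2 + 18×5 + 13×3 = 186
Jamal: 5×3 + 16×4 + 18×3 + 13×5 = 198
Hiro: 5×4 + 16×5 + 18×1 + 13×4 = 170
Noor: 5×0 + 16×1 + 18×2 + 13×2 = 78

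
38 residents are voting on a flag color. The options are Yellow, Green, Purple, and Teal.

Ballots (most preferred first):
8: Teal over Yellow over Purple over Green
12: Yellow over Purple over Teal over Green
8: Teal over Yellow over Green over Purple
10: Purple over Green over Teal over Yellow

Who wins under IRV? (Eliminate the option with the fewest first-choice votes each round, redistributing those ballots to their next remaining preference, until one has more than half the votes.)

Teal

Round 1: Yellow 12, Green 0, Purple 10, Teal 16. Green eliminated.
Round 2: Yellow 12, Purple 10, Teal 16. Purple eliminated.
Round 3: Yellow 12, Teal 26. Teal has a majority (≥20).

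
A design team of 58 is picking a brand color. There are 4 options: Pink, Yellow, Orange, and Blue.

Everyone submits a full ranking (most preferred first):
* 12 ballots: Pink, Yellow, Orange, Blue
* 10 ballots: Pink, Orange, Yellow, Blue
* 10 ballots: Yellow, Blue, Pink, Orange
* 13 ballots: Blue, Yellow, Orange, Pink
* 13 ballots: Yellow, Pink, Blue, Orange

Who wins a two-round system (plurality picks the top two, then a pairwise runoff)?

Round 1 first-place votes: Pink 22, Yellow 23, Orange 0, Blue 13. Yellow and Pink advance.
Runoff: Yellow is ranked above Pink on 36 ballots, Pink above Yellow on 22.

Yellow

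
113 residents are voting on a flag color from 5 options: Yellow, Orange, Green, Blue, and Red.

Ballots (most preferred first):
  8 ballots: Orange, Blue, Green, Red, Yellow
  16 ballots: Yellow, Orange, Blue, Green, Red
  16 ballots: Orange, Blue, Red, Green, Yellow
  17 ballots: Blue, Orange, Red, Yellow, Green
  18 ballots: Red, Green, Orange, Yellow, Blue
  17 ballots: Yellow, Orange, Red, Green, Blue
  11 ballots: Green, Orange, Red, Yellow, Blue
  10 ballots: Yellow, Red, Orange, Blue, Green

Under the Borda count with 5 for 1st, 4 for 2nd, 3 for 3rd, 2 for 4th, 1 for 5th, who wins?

Orange

Yellow: 8×1 + 16×5 + 16×1 + 17×2 + 18×2 + 17×5 + 11×2 + 10×5 = 331
Orange: 8×5 + 16×4 + 16×5 + 17×4 + 18×3 + 17×4 + 11×4 + 10×3 = 448
Green: 8×3 + 16×2 + 16×2 + 17×1 + 18×4 + 17×2 + 11×5 + 10×1 = 276
Blue: 8×4 + 16×3 + 16×4 + 17×5 + 18×1 + 17×1 + 11×1 + 10×2 = 295
Red: 8×2 + 16×1 + 16×3 + 17×3 + 18×5 + 17×3 + 11×3 + 10×4 = 345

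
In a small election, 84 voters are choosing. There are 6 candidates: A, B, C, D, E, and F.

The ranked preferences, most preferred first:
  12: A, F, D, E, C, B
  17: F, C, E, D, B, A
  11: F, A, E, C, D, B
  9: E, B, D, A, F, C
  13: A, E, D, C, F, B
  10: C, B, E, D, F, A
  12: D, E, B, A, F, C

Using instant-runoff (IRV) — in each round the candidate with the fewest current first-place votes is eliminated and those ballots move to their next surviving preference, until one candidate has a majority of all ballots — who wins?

Round 1: A 25, B 0, C 10, D 12, E 9, F 28. B eliminated.
Round 2: A 25, C 10, D 12, E 9, F 28. E eliminated.
Round 3: A 25, C 10, D 21, F 28. C eliminated.
Round 4: A 25, D 31, F 28. A eliminated.
Round 5: D 44, F 40. D has a majority (≥43).

D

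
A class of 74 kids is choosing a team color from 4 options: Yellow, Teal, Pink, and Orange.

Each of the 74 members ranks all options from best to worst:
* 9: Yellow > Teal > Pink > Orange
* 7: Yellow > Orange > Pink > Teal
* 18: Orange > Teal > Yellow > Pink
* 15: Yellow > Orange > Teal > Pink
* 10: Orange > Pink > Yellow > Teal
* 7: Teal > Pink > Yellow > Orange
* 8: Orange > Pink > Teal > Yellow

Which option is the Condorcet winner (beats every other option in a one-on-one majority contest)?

Yellow vs Teal: 41–33
Yellow vs Pink: 49–25
Yellow vs Orange: 38–36
Yellow beats every other option.

Yellow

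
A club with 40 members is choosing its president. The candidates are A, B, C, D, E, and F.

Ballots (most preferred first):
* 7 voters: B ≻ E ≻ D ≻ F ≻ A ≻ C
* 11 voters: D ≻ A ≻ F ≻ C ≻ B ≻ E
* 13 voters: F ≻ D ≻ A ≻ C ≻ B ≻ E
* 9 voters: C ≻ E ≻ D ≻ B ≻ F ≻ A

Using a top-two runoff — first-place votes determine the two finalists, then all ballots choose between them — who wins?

D

Round 1 first-place votes: A 0, B 7, C 9, D 11, E 0, F 13. F and D advance.
Runoff: F is ranked above D on 13 ballots, D above F on 27.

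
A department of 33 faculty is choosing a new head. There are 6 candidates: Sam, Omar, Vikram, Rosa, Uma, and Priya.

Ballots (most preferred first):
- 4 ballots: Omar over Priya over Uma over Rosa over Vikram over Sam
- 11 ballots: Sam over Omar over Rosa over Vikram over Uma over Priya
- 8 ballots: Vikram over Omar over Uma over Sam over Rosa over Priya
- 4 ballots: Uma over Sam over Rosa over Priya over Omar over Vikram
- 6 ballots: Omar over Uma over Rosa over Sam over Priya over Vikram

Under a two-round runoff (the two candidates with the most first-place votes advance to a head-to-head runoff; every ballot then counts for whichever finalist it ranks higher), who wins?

Round 1 first-place votes: Sam 11, Omar 10, Vikram 8, Rosa 0, Uma 4, Priya 0. Sam and Omar advance.
Runoff: Sam is ranked above Omar on 15 ballots, Omar above Sam on 18.

Omar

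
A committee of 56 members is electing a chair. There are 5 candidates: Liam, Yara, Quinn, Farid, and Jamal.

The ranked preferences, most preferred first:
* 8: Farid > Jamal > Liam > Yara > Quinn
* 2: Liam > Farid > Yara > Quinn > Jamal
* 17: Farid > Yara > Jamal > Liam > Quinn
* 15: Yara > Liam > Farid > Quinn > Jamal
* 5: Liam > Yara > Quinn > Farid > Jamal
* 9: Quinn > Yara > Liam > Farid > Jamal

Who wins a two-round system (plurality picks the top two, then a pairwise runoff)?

Yara

Round 1 first-place votes: Liam 7, Yara 15, Quinn 9, Farid 25, Jamal 0. Farid and Yara advance.
Runoff: Farid is ranked above Yara on 27 ballots, Yara above Farid on 29.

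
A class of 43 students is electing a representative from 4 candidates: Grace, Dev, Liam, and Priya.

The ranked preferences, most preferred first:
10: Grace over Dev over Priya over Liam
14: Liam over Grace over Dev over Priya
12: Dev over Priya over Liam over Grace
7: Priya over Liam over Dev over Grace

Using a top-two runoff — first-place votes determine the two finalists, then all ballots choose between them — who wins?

Dev

Round 1 first-place votes: Grace 10, Dev 12, Liam 14, Priya 7. Liam and Dev advance.
Runoff: Liam is ranked above Dev on 21 ballots, Dev above Liam on 22.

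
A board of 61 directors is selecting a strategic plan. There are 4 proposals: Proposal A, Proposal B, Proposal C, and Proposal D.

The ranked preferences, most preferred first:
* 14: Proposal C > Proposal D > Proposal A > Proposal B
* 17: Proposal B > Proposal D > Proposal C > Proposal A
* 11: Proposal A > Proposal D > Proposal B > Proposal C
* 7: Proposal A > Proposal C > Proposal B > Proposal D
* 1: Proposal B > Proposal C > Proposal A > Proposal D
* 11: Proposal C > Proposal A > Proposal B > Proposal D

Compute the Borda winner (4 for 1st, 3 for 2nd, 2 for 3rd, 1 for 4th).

Proposal A: 14×2 + 17×1 + 11×4 + 7×4 + 1×2 + 11×3 = 152
Proposal B: 14×1 + 17×4 + 11×2 + 7×2 + 1×4 + 11×2 = 144
Proposal C: 14×4 + 17×2 + 11×1 + 7×3 + 1×3 + 11×4 = 169
Proposal D: 14×3 + 17×3 + 11×3 + 7×1 + 1×1 + 11×1 = 145

Proposal C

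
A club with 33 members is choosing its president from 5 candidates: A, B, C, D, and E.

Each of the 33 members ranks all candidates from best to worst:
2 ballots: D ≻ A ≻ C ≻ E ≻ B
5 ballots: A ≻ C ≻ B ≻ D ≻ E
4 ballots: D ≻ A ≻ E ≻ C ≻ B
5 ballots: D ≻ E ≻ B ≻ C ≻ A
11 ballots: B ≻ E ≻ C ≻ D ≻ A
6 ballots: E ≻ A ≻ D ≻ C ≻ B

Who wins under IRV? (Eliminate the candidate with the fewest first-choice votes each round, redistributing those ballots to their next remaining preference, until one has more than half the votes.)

Round 1: A 5, B 11, C 0, D 11, E 6. C eliminated.
Round 2: A 5, B 11, D 11, E 6. A eliminated.
Round 3: B 16, D 11, E 6. E eliminated.
Round 4: B 16, D 17. D has a majority (≥17).

D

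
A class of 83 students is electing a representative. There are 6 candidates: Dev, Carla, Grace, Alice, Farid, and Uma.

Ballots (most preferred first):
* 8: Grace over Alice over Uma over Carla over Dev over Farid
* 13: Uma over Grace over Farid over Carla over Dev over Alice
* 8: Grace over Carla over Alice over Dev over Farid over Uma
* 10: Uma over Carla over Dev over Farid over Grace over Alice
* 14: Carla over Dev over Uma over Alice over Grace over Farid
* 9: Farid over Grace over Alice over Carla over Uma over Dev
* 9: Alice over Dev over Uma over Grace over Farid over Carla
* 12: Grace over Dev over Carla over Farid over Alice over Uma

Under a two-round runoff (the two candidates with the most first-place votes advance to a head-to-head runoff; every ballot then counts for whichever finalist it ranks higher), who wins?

Round 1 first-place votes: Dev 0, Carla 14, Grace 28, Alice 9, Farid 9, Uma 23. Grace and Uma advance.
Runoff: Grace is ranked above Uma on 37 ballots, Uma above Grace on 46.

Uma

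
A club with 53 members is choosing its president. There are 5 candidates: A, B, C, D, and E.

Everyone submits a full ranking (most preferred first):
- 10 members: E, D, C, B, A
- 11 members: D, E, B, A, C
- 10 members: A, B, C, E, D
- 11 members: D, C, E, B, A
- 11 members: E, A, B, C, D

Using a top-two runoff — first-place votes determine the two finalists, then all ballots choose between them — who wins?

Round 1 first-place votes: A 10, B 0, C 0, D 22, E 21. D and E advance.
Runoff: D is ranked above E on 22 ballots, E above D on 31.

E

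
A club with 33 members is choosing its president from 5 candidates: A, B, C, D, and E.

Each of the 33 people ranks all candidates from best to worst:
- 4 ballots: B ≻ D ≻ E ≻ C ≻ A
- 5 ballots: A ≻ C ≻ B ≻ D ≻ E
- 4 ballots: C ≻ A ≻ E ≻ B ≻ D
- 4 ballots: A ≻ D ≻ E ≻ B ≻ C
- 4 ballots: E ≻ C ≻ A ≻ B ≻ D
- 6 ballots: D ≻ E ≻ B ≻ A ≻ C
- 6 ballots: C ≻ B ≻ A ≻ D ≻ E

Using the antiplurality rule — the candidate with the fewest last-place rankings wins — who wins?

B

Last-place votes: A 4, B 0, C 10, D 8, E 11.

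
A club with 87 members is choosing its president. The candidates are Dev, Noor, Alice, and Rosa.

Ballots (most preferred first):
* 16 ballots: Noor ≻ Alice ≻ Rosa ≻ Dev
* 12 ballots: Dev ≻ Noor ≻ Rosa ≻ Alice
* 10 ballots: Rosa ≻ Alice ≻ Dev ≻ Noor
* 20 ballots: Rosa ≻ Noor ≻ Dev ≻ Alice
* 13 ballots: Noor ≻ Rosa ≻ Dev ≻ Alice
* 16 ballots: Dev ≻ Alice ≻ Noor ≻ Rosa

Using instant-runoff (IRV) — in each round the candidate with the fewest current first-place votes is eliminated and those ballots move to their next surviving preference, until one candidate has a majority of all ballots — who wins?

Noor

Round 1: Dev 28, Noor 29, Alice 0, Rosa 30. Alice eliminated.
Round 2: Dev 28, Noor 29, Rosa 30. Dev eliminated.
Round 3: Noor 57, Rosa 30. Noor has a majority (≥44).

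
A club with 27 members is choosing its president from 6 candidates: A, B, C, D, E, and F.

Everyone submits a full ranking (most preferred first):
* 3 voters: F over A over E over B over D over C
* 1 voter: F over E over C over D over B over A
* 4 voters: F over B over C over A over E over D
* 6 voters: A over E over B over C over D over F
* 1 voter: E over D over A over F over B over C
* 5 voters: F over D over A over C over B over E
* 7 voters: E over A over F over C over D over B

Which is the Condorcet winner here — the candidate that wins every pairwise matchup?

A vs B: 22–5
A vs C: 22–5
A vs D: 20–7
A vs E: 18–9
A vs F: 14–13
A beats every other candidate.

A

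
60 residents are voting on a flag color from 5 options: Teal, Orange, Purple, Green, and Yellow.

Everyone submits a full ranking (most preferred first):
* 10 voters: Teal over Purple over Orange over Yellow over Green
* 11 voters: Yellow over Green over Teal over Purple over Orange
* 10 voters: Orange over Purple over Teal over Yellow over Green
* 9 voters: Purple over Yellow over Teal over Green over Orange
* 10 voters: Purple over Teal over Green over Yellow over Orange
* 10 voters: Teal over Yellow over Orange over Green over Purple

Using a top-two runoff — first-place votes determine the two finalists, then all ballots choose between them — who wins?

Round 1 first-place votes: Teal 20, Orange 10, Purple 19, Green 0, Yellow 11. Teal and Purple advance.
Runoff: Teal is ranked above Purple on 31 ballots, Purple above Teal on 29.

Teal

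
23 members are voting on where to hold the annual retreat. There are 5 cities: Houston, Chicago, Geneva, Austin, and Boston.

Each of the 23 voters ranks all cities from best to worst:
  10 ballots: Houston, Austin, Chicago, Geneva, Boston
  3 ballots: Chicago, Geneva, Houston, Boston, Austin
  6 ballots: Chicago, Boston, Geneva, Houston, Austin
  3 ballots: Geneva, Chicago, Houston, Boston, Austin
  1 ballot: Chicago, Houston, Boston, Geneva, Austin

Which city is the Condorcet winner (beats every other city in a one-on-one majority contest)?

Chicago vs Houston: 13–10
Chicago vs Geneva: 20–3
Chicago vs Austin: 13–10
Chicago vs Boston: 23–0
Chicago beats every other city.

Chicago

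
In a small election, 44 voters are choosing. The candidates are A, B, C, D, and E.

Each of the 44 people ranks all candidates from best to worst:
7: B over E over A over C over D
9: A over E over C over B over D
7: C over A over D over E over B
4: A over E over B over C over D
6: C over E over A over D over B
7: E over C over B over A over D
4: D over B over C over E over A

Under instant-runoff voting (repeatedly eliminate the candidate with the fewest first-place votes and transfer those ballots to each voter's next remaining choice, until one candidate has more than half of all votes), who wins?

C

Round 1: A 13, B 7, C 13, D 4, E 7. D eliminated.
Round 2: A 13, B 11, C 13, E 7. E eliminated.
Round 3: A 13, B 11, C 20. B eliminated.
Round 4: A 20, C 24. C has a majority (≥23).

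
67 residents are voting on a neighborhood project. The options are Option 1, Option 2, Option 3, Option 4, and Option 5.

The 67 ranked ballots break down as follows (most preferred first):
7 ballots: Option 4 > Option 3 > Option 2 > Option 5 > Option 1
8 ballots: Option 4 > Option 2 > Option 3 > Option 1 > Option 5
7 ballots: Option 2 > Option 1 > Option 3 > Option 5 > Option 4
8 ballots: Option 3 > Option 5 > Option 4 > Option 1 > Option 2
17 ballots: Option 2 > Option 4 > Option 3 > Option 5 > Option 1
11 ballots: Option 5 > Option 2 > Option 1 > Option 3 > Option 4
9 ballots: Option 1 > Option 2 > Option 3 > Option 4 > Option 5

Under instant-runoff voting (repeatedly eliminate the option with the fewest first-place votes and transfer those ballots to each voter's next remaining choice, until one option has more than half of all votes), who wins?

Round 1: Option 1 9, Option 2 24, Option 3 8, Option 4 15, Option 5 11. Option 3 eliminated.
Round 2: Option 1 9, Option 2 24, Option 4 15, Option 5 19. Option 1 eliminated.
Round 3: Option 2 33, Option 4 15, Option 5 19. Option 4 eliminated.
Round 4: Option 2 48, Option 5 19. Option 2 has a majority (≥34).

Option 2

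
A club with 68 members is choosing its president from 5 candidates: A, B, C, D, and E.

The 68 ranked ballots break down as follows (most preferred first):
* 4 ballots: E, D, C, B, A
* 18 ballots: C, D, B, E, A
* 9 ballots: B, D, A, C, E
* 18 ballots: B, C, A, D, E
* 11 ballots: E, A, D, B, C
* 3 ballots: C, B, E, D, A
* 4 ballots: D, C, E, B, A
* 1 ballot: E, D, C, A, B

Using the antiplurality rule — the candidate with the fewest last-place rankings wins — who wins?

D

Last-place votes: A 29, B 1, C 11, D 0, E 27.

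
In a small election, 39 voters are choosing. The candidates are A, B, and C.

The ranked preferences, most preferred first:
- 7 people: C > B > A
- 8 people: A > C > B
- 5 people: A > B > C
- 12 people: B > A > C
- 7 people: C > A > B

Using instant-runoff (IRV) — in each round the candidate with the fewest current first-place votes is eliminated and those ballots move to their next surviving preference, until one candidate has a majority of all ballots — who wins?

Round 1: A 13, B 12, C 14. B eliminated.
Round 2: A 25, C 14. A has a majority (≥20).

A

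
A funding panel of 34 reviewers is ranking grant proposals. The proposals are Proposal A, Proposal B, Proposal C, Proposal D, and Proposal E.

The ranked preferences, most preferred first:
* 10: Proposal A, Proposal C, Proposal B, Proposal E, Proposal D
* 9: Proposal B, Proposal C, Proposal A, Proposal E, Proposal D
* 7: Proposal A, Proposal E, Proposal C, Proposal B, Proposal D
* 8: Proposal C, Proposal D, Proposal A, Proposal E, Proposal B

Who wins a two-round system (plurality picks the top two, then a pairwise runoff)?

Round 1 first-place votes: Proposal A 17, Proposal B 9, Proposal C 8, Proposal D 0, Proposal E 0. Proposal A and Proposal B advance.
Runoff: Proposal A is ranked above Proposal B on 25 ballots, Proposal B above Proposal A on 9.

Proposal A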